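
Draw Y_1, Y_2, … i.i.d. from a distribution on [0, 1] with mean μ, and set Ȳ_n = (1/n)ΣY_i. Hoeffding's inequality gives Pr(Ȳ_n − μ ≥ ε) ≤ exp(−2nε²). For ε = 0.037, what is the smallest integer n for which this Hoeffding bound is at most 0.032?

Require exp(−2nε²) ≤ 0.032, i.e. 2nε² ≥ ln(1/0.032) = 3.442019.
So n ≥ 3.442019 / (2·0.037²) = 1257.129.
The smallest integer n is 1258.

1258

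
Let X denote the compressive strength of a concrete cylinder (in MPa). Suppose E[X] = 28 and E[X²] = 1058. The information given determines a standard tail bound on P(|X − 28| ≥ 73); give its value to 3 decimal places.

0.051

The first two moments determine the variance, so Chebyshev's inequality is the sharpest standard bound available.
Var(X) = E[X²] − (E[X])² = 1058 − 784 = 274.
Chebyshev's inequality: P(|X − μ| ≥ t) ≤ Var(X)/t² = 274/5329 = 0.0514.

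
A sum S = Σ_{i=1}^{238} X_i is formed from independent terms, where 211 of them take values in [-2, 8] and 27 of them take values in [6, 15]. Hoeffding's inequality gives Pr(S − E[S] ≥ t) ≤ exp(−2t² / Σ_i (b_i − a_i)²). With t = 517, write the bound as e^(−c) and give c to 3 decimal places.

22.956

Σ(b_i − a_i)² = 211·10² + 27·9² = 23287.
c = 2t² / 23287 = 2·517² / 23287 = 22.9561.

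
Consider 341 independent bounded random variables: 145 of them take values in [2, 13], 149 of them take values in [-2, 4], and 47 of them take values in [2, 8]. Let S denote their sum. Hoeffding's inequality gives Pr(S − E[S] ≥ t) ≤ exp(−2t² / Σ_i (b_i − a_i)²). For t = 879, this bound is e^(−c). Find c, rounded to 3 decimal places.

Σ(b_i − a_i)² = 145·11² + 149·6² + 47·6² = 24601.
c = 2t² / 24601 = 2·879² / 24601 = 62.8138.

62.814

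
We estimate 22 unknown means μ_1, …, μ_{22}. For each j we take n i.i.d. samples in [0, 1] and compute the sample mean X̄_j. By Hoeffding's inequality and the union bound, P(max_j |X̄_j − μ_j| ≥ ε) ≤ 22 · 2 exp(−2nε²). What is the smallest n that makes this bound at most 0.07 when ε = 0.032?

3147

Need 2·22·exp(−2nε²) ≤ 0.07, i.e. exp(−2nε²) ≤ 0.07/44.
So 2nε² ≥ ln(44/0.07) = 6.443450.
Hence n ≥ 6.443450/(2·0.032²) = 3146.216.
The smallest integer n is 3147.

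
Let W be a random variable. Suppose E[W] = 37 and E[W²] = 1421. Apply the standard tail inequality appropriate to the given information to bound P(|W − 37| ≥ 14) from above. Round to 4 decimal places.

0.2653

The first two moments determine the variance, so Chebyshev's inequality is the sharpest standard bound available.
Var(W) = E[W²] − (E[W])² = 1421 − 1369 = 52.
Chebyshev's inequality: P(|W − μ| ≥ t) ≤ Var(W)/t² = 52/196 = 0.2653.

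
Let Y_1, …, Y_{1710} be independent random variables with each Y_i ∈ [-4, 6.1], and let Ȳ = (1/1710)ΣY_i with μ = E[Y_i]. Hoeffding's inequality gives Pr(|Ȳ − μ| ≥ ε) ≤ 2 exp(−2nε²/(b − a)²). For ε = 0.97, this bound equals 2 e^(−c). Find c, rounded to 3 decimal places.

31.545

c = 2nε²/(b − a)² = 2·1710·0.97² / 10.1² = 31.5447.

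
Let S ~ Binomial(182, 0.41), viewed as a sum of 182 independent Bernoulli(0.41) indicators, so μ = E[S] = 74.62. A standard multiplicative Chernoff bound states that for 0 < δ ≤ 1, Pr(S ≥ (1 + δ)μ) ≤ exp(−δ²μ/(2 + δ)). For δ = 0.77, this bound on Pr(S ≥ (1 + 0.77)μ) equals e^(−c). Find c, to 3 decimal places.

c = δ²μ/(2 + δ) = 0.77²·74.62/(2 + 0.77) = 15.9719.

15.972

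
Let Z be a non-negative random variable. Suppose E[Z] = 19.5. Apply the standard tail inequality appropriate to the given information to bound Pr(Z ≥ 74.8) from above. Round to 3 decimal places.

0.261

Only the mean of a non-negative variable is known, so Markov's inequality is the applicable tail bound.
Markov's inequality: for a non-negative random variable, Pr(Z ≥ a) ≤ E[Z]/a.
Here E[Z] = 19.5 and a = 74.8, so the bound is 19.5/74.8 = 0.2607.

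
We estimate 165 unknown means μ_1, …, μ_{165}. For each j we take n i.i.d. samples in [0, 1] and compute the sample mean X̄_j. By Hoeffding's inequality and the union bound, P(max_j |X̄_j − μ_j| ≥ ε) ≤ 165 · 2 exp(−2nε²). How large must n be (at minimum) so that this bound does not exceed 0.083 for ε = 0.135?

228

Need 2·165·exp(−2nε²) ≤ 0.083, i.e. exp(−2nε²) ≤ 0.083/330.
So 2nε² ≥ ln(330/0.083) = 8.288007.
Hence n ≥ 8.288007/(2·0.135²) = 227.380.
The smallest integer n is 228.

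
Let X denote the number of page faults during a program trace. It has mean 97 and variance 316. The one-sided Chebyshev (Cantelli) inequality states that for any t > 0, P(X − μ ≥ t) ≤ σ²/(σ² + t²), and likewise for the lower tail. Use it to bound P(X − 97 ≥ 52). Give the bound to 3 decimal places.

Here σ² = 316 and t = 52, so σ² + t² = 3020.
Cantelli's bound: 316/3020 = 0.1046.

0.105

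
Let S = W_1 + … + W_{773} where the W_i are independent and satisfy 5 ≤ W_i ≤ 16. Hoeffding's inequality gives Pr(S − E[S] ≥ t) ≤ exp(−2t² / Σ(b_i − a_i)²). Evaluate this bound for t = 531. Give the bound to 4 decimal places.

Σ(b_i − a_i)² = 773·(11)² = 93533.
Exponent = 2·531²/93533 = 6.0291.
Bound = exp(−6.0291) = 0.00241.

0.0024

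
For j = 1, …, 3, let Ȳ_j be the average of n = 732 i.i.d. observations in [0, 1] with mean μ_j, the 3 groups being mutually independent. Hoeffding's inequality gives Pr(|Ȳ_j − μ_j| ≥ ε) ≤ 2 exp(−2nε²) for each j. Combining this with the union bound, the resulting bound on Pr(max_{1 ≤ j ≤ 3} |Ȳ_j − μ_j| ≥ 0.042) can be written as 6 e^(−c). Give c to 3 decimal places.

Union bound over the 3 events: Pr(max_{1 ≤ j ≤ 3} |Ȳ_j − μ_j| ≥ 0.042) ≤ 3·2·exp(−2nε²) = 6 exp(−2·732·0.042²).
So c = 2·732·0.042² = 2.5825.

2.582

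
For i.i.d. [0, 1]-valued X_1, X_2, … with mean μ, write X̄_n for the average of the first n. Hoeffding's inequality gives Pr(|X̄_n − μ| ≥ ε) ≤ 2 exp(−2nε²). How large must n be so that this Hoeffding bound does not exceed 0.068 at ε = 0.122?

114

Require 2·exp(−2nε²) ≤ 0.068, i.e. 2nε² ≥ ln(2/0.068) = 3.381395.
So n ≥ 3.381395 / (2·0.122²) = 113.592.
The smallest integer n is 114.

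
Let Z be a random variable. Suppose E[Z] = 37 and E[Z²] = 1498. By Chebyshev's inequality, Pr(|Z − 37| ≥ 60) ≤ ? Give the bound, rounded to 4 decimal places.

0.0358

Var(Z) = E[Z²] − (E[Z])² = 1498 − 1369 = 129.
Chebyshev's inequality: Pr(|Z − μ| ≥ t) ≤ Var(Z)/t² = 129/3600 = 0.0358.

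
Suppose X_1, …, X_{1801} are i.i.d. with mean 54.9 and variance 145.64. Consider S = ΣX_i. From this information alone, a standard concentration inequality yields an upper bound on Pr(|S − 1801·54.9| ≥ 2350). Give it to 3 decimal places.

0.047

With mean and variance of each term known, Chebyshev's inequality bounds the deviation of the sum (or sample mean).
Var(S) = n·Var(X_i) = 1801·145.64 = 262297.64.
Chebyshev: Pr(|S − 1801·54.9| ≥ 2350) ≤ Var(S)/2350² = 262297.64/5522500 = 0.0475.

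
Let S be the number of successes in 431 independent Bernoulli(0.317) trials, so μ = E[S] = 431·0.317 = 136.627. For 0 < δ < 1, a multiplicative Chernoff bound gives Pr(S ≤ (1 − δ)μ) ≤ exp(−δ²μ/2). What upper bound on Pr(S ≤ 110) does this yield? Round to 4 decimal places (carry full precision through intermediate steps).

0.0747

Write 110 = (1 − δ)μ, so δ = 1 − 110/136.627 = 0.1948883…
Then the exponent is δ²μ/2 = (μ − 110)²/(2μ) = 2.594645.
Bound = exp(−2.594645) = 0.07467.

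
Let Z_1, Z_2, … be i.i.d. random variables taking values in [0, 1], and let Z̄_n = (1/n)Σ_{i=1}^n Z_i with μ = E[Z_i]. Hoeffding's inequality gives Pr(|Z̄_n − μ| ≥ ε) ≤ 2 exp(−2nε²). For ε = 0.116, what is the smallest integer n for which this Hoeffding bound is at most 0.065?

Require 2·exp(−2nε²) ≤ 0.065, i.e. 2nε² ≥ ln(2/0.065) = 3.426515.
So n ≥ 3.426515 / (2·0.116²) = 127.323.
The smallest integer n is 128.

128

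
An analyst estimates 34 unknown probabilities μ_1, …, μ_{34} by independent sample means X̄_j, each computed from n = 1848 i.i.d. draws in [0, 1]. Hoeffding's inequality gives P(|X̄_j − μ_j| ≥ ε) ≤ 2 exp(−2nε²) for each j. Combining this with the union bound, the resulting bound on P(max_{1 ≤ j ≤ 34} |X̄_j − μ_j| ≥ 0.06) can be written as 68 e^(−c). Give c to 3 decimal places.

Union bound over the 34 events: P(max_{1 ≤ j ≤ 34} |X̄_j − μ_j| ≥ 0.06) ≤ 34·2·exp(−2nε²) = 68 exp(−2·1848·0.06²).
So c = 2·1848·0.06² = 13.3056.

13.306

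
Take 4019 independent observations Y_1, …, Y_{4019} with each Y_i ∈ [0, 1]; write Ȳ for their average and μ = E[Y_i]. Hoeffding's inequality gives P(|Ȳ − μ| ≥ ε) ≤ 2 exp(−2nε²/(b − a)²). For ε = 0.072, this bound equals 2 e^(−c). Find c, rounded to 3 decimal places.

41.669

c = 2nε²/(b − a)² = 2·4019·0.072² / 1² = 41.6690.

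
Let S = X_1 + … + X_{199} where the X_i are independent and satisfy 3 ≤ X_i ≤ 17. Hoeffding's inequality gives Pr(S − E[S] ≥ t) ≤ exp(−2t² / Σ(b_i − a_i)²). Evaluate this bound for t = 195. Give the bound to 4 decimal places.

Σ(b_i − a_i)² = 199·(14)² = 39004.
Exponent = 2·195²/39004 = 1.9498.
Bound = exp(−1.9498) = 0.14230.

0.1423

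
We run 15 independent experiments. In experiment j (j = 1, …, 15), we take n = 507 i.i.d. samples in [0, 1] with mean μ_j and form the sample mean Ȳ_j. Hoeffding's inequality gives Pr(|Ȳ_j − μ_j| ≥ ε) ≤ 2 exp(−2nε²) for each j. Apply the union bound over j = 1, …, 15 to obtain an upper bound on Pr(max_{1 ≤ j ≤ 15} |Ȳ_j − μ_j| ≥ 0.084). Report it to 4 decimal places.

0.0234

Per-experiment Hoeffding bound: 2·exp(−2·507·0.084²) = 2·exp(−7.15478) = 0.0015622.
Union bound over 15 events: 15·0.0015622 = 0.02343.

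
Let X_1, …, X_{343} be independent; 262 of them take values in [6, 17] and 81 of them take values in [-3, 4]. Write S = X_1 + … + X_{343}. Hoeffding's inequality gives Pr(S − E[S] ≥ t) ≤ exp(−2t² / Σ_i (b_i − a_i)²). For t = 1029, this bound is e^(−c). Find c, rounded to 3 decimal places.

59.367

Σ(b_i − a_i)² = 262·11² + 81·7² = 35671.
c = 2t² / 35671 = 2·1029² / 35671 = 59.3670.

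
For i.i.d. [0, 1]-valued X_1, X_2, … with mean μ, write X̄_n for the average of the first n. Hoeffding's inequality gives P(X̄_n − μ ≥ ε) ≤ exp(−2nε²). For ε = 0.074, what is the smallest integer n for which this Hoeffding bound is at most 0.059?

259

Require exp(−2nε²) ≤ 0.059, i.e. 2nε² ≥ ln(1/0.059) = 2.830218.
So n ≥ 2.830218 / (2·0.074²) = 258.420.
The smallest integer n is 259.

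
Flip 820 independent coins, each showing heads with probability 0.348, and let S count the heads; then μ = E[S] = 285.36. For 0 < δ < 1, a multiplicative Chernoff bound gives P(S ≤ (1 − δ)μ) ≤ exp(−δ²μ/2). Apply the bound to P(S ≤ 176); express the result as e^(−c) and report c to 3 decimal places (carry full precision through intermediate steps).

20.955

Write 176 = (1 − δ)μ, so δ = 1 − 176/285.36 = 0.3832352…
Then the exponent is δ²μ/2 = (μ − 176)²/(2μ) = 20.955301.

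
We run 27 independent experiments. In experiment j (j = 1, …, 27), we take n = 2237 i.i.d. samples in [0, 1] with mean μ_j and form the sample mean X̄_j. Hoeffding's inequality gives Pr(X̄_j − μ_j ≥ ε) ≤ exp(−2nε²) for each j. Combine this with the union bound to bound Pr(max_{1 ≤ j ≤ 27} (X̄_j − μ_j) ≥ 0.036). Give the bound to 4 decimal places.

Per-experiment Hoeffding bound: exp(−2·2237·0.036²) = exp(−5.79830) = 0.0030327.
Union bound over 27 events: 27·0.0030327 = 0.08188.

0.0819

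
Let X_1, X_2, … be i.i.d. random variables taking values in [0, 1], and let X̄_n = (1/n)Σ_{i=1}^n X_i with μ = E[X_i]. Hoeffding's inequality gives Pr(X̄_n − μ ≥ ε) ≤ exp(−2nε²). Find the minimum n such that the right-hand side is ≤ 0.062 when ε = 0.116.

104

Require exp(−2nε²) ≤ 0.062, i.e. 2nε² ≥ ln(1/0.062) = 2.780621.
So n ≥ 2.780621 / (2·0.116²) = 103.323.
The smallest integer n is 104.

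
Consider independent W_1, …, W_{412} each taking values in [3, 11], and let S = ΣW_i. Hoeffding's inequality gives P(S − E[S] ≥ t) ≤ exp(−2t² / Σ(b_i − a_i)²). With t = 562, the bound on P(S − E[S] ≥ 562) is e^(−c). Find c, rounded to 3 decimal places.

23.957

Σ(b_i − a_i)² = 412·(8)² = 26368.
c = 2t²/26368 = 2·562²/26368 = 23.9566.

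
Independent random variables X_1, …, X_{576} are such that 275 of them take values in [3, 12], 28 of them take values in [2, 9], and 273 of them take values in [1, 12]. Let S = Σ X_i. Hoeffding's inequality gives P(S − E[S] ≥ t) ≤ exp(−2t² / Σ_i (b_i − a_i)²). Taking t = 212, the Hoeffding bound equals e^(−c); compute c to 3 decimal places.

1.586

Σ(b_i − a_i)² = 275·9² + 28·7² + 273·11² = 56680.
c = 2t² / 56680 = 2·212² / 56680 = 1.5859.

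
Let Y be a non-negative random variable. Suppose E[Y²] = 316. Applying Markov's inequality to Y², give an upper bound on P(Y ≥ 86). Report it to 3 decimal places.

0.043

Since Y ≥ 0, the event {Y ≥ 86} is the same as {Y² ≥ 7396}.
Markov's inequality applied to Y² gives P(Y² ≥ 7396) ≤ E[Y²]/7396 = 316/7396 = 0.0427.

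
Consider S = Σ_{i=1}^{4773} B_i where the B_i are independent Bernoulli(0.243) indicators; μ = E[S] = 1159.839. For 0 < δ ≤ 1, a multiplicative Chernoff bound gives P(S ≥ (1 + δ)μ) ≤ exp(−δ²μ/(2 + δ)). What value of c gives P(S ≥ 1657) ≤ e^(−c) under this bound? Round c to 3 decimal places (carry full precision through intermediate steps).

Write 1657 = (1 + δ)μ, so δ = 1657/1159.839 − 1 = 0.4286466…
Then the exponent is δ²μ/(2 + δ) = (1657 − μ)² / (μ·(2 + δ)) = 87.746960.

87.747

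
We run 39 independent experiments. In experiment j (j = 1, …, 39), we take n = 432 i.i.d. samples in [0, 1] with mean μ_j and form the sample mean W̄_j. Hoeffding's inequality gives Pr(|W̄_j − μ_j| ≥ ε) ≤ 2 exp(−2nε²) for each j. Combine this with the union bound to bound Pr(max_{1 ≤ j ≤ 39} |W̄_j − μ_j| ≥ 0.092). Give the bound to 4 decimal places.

Per-experiment Hoeffding bound: 2·exp(−2·432·0.092²) = 2·exp(−7.31290) = 0.0013338.
Union bound over 39 events: 39·0.0013338 = 0.05202.

0.0520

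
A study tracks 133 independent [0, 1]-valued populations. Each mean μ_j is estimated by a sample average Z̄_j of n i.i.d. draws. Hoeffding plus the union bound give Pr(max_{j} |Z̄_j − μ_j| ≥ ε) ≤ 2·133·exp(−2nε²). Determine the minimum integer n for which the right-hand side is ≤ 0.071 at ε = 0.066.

Need 2·133·exp(−2nε²) ≤ 0.071, i.e. exp(−2nε²) ≤ 0.071/266.
So 2nε² ≥ ln(266/0.071) = 8.228572.
Hence n ≥ 8.228572/(2·0.066²) = 944.510.
The smallest integer n is 945.

945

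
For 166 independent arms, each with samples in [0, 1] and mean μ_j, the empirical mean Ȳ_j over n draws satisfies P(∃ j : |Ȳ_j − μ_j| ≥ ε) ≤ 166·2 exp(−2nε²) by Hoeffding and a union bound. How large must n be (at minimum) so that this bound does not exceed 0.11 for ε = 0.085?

555

Need 2·166·exp(−2nε²) ≤ 0.11, i.e. exp(−2nε²) ≤ 0.11/332.
So 2nε² ≥ ln(332/0.11) = 8.012410.
Hence n ≥ 8.012410/(2·0.085²) = 554.492.
The smallest integer n is 555.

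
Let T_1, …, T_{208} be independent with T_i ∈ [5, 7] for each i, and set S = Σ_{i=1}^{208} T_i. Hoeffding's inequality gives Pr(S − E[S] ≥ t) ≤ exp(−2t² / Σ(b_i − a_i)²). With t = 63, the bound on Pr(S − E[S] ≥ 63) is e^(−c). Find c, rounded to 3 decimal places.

Σ(b_i − a_i)² = 208·(2)² = 832.
c = 2t²/832 = 2·63²/832 = 9.5409.

9.541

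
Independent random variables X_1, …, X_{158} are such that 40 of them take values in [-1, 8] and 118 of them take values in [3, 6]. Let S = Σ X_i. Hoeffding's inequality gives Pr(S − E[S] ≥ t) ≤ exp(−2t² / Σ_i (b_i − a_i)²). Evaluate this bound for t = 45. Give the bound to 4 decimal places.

Σ(b_i − a_i)² = 40·9² + 118·3² = 4302.
Exponent = 2·45² / 4302 = 0.94142.
Bound = exp(−0.94142) = 0.39007.

0.3901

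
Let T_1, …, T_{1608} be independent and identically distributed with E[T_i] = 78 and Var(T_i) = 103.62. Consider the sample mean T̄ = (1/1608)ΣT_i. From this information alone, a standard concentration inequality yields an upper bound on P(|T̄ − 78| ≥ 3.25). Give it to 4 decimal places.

0.0061

With mean and variance of each term known, Chebyshev's inequality bounds the deviation of the sum (or sample mean).
Var(T̄) = Var(T_i)/n = 103.62/1608 = 0.06444.
Chebyshev: P(|T̄ − 78| ≥ 3.25) ≤ Var(T̄)/(3.25)² = 103.62/(1608·3.25²) = 0.0061.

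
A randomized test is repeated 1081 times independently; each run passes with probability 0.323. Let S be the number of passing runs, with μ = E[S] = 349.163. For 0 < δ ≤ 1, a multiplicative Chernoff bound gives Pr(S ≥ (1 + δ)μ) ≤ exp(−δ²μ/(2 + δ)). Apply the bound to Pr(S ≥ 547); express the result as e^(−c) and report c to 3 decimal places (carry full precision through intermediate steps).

Write 547 = (1 + δ)μ, so δ = 547/349.163 − 1 = 0.5666036…
Then the exponent is δ²μ/(2 + δ) = (547 − μ)² / (μ·(2 + δ)) = 43.674509.

43.675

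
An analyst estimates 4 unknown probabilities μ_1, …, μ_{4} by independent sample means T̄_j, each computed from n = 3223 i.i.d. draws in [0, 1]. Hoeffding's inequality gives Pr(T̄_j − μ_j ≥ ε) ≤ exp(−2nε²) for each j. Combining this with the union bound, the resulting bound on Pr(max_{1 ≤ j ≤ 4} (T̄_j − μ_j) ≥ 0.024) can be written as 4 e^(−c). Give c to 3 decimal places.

3.713

Union bound over the 4 events: Pr(max_{1 ≤ j ≤ 4} (T̄_j − μ_j) ≥ 0.024) ≤ 4·exp(−2nε²) = 4 exp(−2·3223·0.024²).
So c = 2·3223·0.024² = 3.7129.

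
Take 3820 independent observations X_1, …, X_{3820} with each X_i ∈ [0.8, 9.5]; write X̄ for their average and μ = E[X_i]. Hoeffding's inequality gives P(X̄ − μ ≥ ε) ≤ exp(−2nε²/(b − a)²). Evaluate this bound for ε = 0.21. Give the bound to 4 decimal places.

Exponent: 2nε²/(b − a)² = 2·3820·0.21² / 8.7² = 4.45137.
Bound = exp(−4.45137) = 0.01166.

0.0117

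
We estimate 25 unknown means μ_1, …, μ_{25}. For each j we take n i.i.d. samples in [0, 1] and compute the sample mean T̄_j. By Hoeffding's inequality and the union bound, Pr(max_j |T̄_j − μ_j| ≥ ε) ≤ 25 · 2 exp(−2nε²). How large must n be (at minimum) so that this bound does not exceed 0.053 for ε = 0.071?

Need 2·25·exp(−2nε²) ≤ 0.053, i.e. exp(−2nε²) ≤ 0.053/50.
So 2nε² ≥ ln(50/0.053) = 6.849486.
Hence n ≥ 6.849486/(2·0.071²) = 679.378.
The smallest integer n is 680.

680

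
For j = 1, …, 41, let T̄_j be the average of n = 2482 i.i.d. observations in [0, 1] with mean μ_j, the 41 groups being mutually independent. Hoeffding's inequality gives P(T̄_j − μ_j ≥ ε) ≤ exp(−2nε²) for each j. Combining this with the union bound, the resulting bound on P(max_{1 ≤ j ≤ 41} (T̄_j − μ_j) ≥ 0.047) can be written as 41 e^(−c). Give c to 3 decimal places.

10.965

Union bound over the 41 events: P(max_{1 ≤ j ≤ 41} (T̄_j − μ_j) ≥ 0.047) ≤ 41·exp(−2nε²) = 41 exp(−2·2482·0.047²).
So c = 2·2482·0.047² = 10.9655.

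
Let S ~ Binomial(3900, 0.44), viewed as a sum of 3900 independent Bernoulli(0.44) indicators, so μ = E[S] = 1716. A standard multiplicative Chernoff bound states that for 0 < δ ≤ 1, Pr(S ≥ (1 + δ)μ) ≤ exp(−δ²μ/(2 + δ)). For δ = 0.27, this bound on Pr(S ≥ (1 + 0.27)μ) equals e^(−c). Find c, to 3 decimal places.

55.109

c = δ²μ/(2 + δ) = 0.27²·1716/(2 + 0.27) = 55.1085.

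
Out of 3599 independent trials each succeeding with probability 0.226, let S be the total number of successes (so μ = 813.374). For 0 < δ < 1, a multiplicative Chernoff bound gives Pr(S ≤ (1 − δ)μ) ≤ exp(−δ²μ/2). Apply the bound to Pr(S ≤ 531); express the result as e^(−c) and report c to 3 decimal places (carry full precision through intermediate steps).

49.015

Write 531 = (1 − δ)μ, so δ = 1 − 531/813.374 = 0.3471638…
Then the exponent is δ²μ/2 = (μ − 531)²/(2μ) = 49.015014.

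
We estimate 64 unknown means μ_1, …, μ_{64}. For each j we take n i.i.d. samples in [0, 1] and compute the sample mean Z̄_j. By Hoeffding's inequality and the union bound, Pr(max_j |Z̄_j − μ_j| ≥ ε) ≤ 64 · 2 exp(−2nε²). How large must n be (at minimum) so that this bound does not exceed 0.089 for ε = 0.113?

Need 2·64·exp(−2nε²) ≤ 0.089, i.e. exp(−2nε²) ≤ 0.089/128.
So 2nε² ≥ ln(128/0.089) = 7.271149.
Hence n ≥ 7.271149/(2·0.113²) = 284.719.
The smallest integer n is 285.

285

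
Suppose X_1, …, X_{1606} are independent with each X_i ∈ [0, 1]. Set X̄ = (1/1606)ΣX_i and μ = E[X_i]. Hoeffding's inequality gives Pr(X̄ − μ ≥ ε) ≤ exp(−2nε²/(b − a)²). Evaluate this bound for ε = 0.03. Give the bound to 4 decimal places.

0.0555

Exponent: 2nε²/(b − a)² = 2·1606·0.03² / 1² = 2.89080.
Bound = exp(−2.89080) = 0.05553.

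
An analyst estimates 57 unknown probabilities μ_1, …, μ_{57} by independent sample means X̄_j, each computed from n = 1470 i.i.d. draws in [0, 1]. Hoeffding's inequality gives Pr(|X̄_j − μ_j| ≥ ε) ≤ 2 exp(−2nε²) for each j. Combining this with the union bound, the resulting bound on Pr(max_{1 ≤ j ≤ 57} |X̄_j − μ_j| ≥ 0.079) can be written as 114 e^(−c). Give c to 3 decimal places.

18.349

Union bound over the 57 events: Pr(max_{1 ≤ j ≤ 57} |X̄_j − μ_j| ≥ 0.079) ≤ 57·2·exp(−2nε²) = 114 exp(−2·1470·0.079²).
So c = 2·1470·0.079² = 18.3485.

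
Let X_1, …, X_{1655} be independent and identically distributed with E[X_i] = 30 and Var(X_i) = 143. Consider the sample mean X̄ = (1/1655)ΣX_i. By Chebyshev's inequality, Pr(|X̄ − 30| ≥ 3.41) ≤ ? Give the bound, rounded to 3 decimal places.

0.007

Var(X̄) = Var(X_i)/n = 143/1655 = 0.086405.
Chebyshev: Pr(|X̄ − 30| ≥ 3.41) ≤ Var(X̄)/(3.41)² = 143/(1655·3.41²) = 0.0074.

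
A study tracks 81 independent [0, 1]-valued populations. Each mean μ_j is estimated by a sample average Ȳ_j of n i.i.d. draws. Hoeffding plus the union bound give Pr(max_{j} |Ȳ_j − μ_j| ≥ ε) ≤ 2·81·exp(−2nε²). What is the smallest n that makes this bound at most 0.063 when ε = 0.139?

Need 2·81·exp(−2nε²) ≤ 0.063, i.e. exp(−2nε²) ≤ 0.063/162.
So 2nε² ≥ ln(162/0.063) = 7.852217.
Hence n ≥ 7.852217/(2·0.139²) = 203.204.
The smallest integer n is 204.

204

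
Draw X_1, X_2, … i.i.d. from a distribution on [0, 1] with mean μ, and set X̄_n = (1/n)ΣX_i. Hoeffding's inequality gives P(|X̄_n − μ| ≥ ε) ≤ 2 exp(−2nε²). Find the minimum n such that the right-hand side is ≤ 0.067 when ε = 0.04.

Require 2·exp(−2nε²) ≤ 0.067, i.e. 2nε² ≥ ln(2/0.067) = 3.396210.
So n ≥ 3.396210 / (2·0.04²) = 1061.316.
The smallest integer n is 1062.

1062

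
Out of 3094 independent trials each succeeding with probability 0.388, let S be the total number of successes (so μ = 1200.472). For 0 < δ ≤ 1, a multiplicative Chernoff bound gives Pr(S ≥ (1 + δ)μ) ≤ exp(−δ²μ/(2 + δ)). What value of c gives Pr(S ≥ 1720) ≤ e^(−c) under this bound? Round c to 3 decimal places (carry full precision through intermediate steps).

Write 1720 = (1 + δ)μ, so δ = 1720/1200.472 − 1 = 0.4327698…
Then the exponent is δ²μ/(2 + δ) = (1720 − μ)² / (μ·(2 + δ)) = 92.419767.

92.420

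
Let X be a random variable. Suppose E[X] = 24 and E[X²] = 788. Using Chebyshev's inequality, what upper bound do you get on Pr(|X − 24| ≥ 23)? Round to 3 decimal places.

Var(X) = E[X²] − (E[X])² = 788 − 576 = 212.
Chebyshev's inequality: Pr(|X − μ| ≥ t) ≤ Var(X)/t² = 212/529 = 0.4008.

0.401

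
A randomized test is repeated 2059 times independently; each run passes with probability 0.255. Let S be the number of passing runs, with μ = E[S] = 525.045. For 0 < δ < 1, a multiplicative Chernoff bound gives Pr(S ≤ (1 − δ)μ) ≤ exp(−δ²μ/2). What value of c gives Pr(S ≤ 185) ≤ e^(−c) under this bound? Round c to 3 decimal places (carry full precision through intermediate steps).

Write 185 = (1 − δ)μ, so δ = 1 − 185/525.045 = 0.6476492…
Then the exponent is δ²μ/2 = (μ − 185)²/(2μ) = 110.114944.

110.115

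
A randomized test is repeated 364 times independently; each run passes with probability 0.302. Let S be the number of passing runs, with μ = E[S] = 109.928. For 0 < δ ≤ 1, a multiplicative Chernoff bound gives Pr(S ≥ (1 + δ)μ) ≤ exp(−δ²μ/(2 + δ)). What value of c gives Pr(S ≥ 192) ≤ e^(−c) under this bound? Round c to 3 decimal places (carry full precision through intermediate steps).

22.309

Write 192 = (1 + δ)μ, so δ = 192/109.928 − 1 = 0.7465978…
Then the exponent is δ²μ/(2 + δ) = (192 − μ)² / (μ·(2 + δ)) = 22.309336.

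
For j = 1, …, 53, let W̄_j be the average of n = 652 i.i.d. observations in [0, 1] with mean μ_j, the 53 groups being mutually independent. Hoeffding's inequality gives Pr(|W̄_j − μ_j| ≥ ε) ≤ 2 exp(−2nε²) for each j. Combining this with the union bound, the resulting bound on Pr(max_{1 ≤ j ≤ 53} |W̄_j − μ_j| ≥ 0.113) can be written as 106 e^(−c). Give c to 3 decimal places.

Union bound over the 53 events: Pr(max_{1 ≤ j ≤ 53} |W̄_j − μ_j| ≥ 0.113) ≤ 53·2·exp(−2nε²) = 106 exp(−2·652·0.113²).
So c = 2·652·0.113² = 16.6508.

16.651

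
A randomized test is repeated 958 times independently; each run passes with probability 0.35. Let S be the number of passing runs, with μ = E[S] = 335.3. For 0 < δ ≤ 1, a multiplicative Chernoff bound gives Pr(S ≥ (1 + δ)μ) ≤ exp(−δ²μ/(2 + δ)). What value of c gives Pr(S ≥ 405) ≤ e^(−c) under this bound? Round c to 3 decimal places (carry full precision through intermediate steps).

Write 405 = (1 + δ)μ, so δ = 405/335.3 − 1 = 0.2078735…
Then the exponent is δ²μ/(2 + δ) = (405 − μ)² / (μ·(2 + δ)) = 6.562326.

6.562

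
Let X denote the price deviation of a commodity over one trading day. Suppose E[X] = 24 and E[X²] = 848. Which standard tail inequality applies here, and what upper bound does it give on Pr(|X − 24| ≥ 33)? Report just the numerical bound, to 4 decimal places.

The first two moments determine the variance, so Chebyshev's inequality is the sharpest standard bound available.
Var(X) = E[X²] − (E[X])² = 848 − 576 = 272.
Chebyshev's inequality: Pr(|X − μ| ≥ t) ≤ Var(X)/t² = 272/1089 = 0.2498.

0.2498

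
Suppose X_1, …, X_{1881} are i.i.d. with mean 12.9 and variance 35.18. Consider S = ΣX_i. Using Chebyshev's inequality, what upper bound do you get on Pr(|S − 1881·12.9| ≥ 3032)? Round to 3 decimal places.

Var(S) = n·Var(X_i) = 1881·35.18 = 66173.58.
Chebyshev: Pr(|S − 1881·12.9| ≥ 3032) ≤ Var(S)/3032² = 66173.58/9193024 = 0.0072.

0.007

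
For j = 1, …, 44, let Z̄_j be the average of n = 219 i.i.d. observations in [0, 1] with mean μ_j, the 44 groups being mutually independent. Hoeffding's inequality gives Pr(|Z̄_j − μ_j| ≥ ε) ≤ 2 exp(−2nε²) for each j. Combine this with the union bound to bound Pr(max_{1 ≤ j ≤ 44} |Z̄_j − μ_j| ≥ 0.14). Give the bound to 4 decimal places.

Per-experiment Hoeffding bound: 2·exp(−2·219·0.14²) = 2·exp(−8.58480) = 0.00037385.
Union bound over 44 events: 44·0.00037385 = 0.01645.

0.0164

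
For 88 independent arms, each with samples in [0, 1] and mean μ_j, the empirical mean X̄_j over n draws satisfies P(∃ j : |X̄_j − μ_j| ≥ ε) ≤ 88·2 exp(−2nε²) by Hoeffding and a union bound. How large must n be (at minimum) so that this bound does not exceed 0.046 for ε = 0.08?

645

Need 2·88·exp(−2nε²) ≤ 0.046, i.e. exp(−2nε²) ≤ 0.046/176.
So 2nε² ≥ ln(176/0.046) = 8.249598.
Hence n ≥ 8.249598/(2·0.08²) = 644.500.
The smallest integer n is 645.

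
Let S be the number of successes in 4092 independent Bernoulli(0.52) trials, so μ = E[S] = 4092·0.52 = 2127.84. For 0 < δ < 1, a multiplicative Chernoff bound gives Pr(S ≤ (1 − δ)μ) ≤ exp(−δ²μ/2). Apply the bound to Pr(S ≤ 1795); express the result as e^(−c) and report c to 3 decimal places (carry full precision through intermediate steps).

Write 1795 = (1 − δ)μ, so δ = 1 − 1795/2127.84 = 0.1564215…
Then the exponent is δ²μ/2 = (μ − 1795)²/(2μ) = 26.031672.

26.032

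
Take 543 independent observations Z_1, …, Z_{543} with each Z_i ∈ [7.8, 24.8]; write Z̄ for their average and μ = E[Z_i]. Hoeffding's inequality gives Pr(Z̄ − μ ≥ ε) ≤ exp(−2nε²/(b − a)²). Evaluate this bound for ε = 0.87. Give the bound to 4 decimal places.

0.0582

Exponent: 2nε²/(b − a)² = 2·543·0.87² / 17² = 2.84427.
Bound = exp(−2.84427) = 0.05818.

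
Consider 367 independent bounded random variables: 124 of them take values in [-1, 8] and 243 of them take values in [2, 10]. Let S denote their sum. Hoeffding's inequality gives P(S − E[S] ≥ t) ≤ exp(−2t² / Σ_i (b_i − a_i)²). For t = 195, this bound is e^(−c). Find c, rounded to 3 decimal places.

Σ(b_i − a_i)² = 124·9² + 243·8² = 25596.
c = 2t² / 25596 = 2·195² / 25596 = 2.9712.

2.971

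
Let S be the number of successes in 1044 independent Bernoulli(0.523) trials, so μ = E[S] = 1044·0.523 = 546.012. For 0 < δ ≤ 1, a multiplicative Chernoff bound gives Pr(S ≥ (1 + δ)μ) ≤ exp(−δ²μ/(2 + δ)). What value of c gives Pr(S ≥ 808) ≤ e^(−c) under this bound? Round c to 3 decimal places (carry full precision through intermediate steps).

50.692

Write 808 = (1 + δ)μ, so δ = 808/546.012 − 1 = 0.479821…
Then the exponent is δ²μ/(2 + δ) = (808 − μ)² / (μ·(2 + δ)) = 50.692100.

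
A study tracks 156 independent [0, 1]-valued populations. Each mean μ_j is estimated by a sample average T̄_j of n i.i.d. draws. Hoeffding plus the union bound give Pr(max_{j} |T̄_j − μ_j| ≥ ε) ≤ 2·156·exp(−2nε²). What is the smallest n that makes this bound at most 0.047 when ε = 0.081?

671

Need 2·156·exp(−2nε²) ≤ 0.047, i.e. exp(−2nε²) ≤ 0.047/312.
So 2nε² ≥ ln(312/0.047) = 8.800611.
Hence n ≥ 8.800611/(2·0.081²) = 670.676.
The smallest integer n is 671.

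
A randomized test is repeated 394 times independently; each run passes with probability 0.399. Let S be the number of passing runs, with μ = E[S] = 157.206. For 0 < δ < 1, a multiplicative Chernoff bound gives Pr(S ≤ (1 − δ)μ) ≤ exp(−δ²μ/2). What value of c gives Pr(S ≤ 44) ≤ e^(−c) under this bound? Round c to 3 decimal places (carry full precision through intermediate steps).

Write 44 = (1 − δ)μ, so δ = 1 − 44/157.206 = 0.7201125…
Then the exponent is δ²μ/2 = (μ − 44)²/(2μ) = 40.760526.

40.761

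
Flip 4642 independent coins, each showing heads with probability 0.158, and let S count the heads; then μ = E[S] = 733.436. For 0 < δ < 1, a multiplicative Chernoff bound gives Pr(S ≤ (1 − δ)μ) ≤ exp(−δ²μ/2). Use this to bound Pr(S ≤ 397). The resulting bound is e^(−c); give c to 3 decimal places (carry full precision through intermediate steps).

Write 397 = (1 − δ)μ, so δ = 1 − 397/733.436 = 0.4587121…
Then the exponent is δ²μ/2 = (μ − 397)²/(2μ) = 77.163639.

77.164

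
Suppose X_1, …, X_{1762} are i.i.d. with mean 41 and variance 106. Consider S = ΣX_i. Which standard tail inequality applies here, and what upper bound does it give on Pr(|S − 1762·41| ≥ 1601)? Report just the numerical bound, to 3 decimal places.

0.073

With mean and variance of each term known, Chebyshev's inequality bounds the deviation of the sum (or sample mean).
Var(S) = n·Var(X_i) = 1762·106 = 186772.
Chebyshev: Pr(|S − 1762·41| ≥ 1601) ≤ Var(S)/1601² = 186772/2563201 = 0.0729.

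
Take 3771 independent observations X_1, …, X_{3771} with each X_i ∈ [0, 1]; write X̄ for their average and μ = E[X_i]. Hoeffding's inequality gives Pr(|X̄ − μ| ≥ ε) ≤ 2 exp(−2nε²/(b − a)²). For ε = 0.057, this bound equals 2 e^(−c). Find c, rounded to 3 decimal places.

24.504

c = 2nε²/(b − a)² = 2·3771·0.057² / 1² = 24.5040.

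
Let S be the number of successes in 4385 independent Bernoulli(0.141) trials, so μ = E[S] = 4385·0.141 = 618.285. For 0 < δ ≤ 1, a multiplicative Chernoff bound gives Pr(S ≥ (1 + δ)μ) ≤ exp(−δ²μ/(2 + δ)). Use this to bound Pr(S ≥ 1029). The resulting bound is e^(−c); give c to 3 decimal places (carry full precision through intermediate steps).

Write 1029 = (1 + δ)μ, so δ = 1029/618.285 − 1 = 0.664281…
Then the exponent is δ²μ/(2 + δ) = (1029 − μ)² / (μ·(2 + δ)) = 102.402930.

102.403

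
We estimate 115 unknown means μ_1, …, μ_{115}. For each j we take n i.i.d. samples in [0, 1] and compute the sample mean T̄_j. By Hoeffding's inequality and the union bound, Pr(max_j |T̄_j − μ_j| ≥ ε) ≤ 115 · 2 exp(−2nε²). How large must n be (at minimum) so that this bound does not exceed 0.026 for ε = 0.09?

561

Need 2·115·exp(−2nε²) ≤ 0.026, i.e. exp(−2nε²) ≤ 0.026/230.
So 2nε² ≥ ln(230/0.026) = 9.087738.
Hence n ≥ 9.087738/(2·0.09²) = 560.971.
The smallest integer n is 561.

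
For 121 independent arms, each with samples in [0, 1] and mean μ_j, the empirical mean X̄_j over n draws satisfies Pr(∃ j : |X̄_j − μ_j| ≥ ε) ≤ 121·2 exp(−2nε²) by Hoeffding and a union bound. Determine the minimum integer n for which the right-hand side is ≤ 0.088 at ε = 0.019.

10969

Need 2·121·exp(−2nε²) ≤ 0.088, i.e. exp(−2nε²) ≤ 0.088/242.
So 2nε² ≥ ln(242/0.088) = 7.919356.
Hence n ≥ 7.919356/(2·0.019²) = 10968.637.
The smallest integer n is 10969.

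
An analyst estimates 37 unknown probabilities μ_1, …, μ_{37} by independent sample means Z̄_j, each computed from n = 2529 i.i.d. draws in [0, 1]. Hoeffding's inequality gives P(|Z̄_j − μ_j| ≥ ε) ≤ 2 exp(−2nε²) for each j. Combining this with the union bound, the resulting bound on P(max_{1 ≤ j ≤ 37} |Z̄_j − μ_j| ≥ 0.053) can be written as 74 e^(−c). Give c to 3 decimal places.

14.208

Union bound over the 37 events: P(max_{1 ≤ j ≤ 37} |Z̄_j − μ_j| ≥ 0.053) ≤ 37·2·exp(−2nε²) = 74 exp(−2·2529·0.053²).
So c = 2·2529·0.053² = 14.2079.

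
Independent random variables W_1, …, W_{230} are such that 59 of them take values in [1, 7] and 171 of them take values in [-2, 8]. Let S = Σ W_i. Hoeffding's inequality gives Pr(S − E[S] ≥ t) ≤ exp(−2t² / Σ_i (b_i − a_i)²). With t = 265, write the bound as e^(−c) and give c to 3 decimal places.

7.306

Σ(b_i − a_i)² = 59·6² + 171·10² = 19224.
c = 2t² / 19224 = 2·265² / 19224 = 7.3060.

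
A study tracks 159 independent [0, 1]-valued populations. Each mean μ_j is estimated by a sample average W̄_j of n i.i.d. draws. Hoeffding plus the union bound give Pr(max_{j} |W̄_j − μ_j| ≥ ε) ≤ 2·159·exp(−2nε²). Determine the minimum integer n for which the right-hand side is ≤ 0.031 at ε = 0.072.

891

Need 2·159·exp(−2nε²) ≤ 0.031, i.e. exp(−2nε²) ≤ 0.031/318.
So 2nε² ≥ ln(318/0.031) = 9.235819.
Hence n ≥ 9.235819/(2·0.072²) = 890.800.
The smallest integer n is 891.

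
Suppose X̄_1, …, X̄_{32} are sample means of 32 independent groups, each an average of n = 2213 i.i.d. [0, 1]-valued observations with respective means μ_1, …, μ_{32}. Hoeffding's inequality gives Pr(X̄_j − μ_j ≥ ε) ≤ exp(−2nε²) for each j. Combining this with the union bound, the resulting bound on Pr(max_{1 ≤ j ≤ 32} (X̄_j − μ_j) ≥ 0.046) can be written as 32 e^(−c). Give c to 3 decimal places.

Union bound over the 32 events: Pr(max_{1 ≤ j ≤ 32} (X̄_j − μ_j) ≥ 0.046) ≤ 32·exp(−2nε²) = 32 exp(−2·2213·0.046²).
So c = 2·2213·0.046² = 9.3654.

9.365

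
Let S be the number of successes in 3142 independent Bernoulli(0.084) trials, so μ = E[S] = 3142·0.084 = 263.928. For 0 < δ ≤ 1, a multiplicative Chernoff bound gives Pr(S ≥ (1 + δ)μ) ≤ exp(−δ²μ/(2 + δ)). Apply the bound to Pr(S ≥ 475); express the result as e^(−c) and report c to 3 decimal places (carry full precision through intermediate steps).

Write 475 = (1 + δ)μ, so δ = 475/263.928 − 1 = 0.7997333…
Then the exponent is δ²μ/(2 + δ) = (475 − μ)² / (μ·(2 + δ)) = 60.291922.

60.292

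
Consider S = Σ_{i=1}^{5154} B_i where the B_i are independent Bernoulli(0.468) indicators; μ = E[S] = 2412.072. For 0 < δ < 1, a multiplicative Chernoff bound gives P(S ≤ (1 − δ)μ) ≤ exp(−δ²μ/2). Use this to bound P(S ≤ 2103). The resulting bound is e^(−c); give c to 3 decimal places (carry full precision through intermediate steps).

Write 2103 = (1 − δ)μ, so δ = 1 − 2103/2412.072 = 0.1281355…
Then the exponent is δ²μ/2 = (μ − 2103)²/(2μ) = 19.801544.

19.802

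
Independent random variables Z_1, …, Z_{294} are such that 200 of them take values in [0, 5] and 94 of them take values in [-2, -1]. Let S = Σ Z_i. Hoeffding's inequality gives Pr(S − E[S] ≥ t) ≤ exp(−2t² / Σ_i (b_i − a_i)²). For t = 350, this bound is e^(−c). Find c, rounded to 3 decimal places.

Σ(b_i − a_i)² = 200·5² + 94·1² = 5094.
c = 2t² / 5094 = 2·350² / 5094 = 48.0958.

48.096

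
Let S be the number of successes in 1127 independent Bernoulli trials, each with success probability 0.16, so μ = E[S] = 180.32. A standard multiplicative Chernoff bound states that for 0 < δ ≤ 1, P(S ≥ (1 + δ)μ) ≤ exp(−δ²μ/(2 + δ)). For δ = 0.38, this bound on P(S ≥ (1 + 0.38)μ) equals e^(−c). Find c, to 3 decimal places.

c = δ²μ/(2 + δ) = 0.38²·180.32/(2 + 0.38) = 10.9404.

10.940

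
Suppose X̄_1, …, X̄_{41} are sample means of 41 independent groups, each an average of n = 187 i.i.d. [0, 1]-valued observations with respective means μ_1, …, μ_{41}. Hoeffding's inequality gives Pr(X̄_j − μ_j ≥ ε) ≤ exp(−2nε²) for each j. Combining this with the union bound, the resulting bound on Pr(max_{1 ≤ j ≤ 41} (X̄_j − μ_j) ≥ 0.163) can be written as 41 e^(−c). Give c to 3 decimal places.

Union bound over the 41 events: Pr(max_{1 ≤ j ≤ 41} (X̄_j − μ_j) ≥ 0.163) ≤ 41·exp(−2nε²) = 41 exp(−2·187·0.163²).
So c = 2·187·0.163² = 9.9368.

9.937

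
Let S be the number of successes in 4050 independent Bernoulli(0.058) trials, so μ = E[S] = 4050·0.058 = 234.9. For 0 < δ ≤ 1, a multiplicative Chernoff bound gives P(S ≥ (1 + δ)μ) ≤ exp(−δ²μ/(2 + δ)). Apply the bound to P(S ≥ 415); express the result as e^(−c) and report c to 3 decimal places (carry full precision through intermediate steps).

49.909

Write 415 = (1 + δ)μ, so δ = 415/234.9 − 1 = 0.7667092…
Then the exponent is δ²μ/(2 + δ) = (415 − μ)² / (μ·(2 + δ)) = 49.909232.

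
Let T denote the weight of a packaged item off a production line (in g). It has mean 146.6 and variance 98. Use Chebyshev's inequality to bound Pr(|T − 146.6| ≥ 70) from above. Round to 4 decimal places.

Chebyshev: Pr(|T − μ| ≥ t) ≤ Var(T)/t².
Bound = 98 / 4900 = 0.0200.

0.0200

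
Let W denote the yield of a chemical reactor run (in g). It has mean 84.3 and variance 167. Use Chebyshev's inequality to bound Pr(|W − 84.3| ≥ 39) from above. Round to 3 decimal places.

Chebyshev: Pr(|W − μ| ≥ t) ≤ Var(W)/t².
Bound = 167 / 1521 = 0.1098.

0.110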